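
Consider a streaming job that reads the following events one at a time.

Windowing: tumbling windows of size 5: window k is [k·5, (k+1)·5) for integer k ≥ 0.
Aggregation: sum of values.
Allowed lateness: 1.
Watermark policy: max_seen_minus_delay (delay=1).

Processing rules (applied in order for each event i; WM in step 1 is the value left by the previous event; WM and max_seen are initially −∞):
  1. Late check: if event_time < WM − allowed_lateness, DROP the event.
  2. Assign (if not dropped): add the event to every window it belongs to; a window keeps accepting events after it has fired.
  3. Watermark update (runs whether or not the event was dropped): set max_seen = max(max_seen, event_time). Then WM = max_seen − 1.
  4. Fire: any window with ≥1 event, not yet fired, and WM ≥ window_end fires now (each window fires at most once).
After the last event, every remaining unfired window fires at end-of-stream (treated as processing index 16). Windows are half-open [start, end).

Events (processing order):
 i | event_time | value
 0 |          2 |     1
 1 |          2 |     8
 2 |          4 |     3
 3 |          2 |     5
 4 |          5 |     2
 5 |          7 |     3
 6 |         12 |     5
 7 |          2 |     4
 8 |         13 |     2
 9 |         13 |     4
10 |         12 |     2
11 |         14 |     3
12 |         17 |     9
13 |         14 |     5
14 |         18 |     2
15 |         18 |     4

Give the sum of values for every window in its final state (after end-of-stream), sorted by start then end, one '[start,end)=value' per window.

i=0 t=2 v=1: → [0,5); WM=1
i=1 t=2 v=8: → [0,5); WM=1
i=2 t=4 v=3: → [0,5); WM=3
i=3 t=2 v=5: → [0,5); WM=3
i=4 t=5 v=2: → [5,10); WM=4
i=5 t=7 v=3: → [5,10); WM=6; [0,5) fires=17
i=6 t=12 v=5: → [10,15); WM=11; [5,10) fires=5
i=7 t=2 v=4: DROP (t<11-1); WM=11
i=8 t=13 v=2: → [10,15); WM=12
i=9 t=13 v=4: → [10,15); WM=12
i=10 t=12 v=2: → [10,15); WM=12
i=11 t=14 v=3: → [10,15); WM=13
i=12 t=17 v=9: → [15,20); WM=16; [10,15) fires=16
i=13 t=14 v=5: DROP (t<16-1); WM=16
i=14 t=18 v=2: → [15,20); WM=17
i=15 t=18 v=4: → [15,20); WM=17

[0,5)=17 [5,10)=5 [10,15)=16 [15,20)=15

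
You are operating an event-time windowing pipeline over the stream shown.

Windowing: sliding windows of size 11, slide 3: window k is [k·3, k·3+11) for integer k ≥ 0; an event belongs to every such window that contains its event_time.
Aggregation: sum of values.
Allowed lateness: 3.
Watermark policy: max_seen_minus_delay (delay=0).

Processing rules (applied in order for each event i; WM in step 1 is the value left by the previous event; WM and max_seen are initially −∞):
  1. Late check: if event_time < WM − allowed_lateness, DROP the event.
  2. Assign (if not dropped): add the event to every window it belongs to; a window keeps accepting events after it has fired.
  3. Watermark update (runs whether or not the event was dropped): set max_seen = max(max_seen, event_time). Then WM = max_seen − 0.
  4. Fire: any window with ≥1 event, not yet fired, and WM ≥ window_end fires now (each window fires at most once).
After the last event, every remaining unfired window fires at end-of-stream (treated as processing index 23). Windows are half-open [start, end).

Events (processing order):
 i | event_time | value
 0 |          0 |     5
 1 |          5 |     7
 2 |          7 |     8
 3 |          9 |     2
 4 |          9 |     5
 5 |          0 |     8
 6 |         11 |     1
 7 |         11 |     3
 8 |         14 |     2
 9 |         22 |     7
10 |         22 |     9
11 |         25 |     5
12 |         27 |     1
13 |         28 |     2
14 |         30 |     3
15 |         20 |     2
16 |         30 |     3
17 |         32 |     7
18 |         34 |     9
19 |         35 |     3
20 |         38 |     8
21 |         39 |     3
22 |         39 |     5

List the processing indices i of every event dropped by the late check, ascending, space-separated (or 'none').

5 15

i=0 t=0 v=5: → [0,11); WM=0
i=1 t=5 v=7: → [3,14),[0,11); WM=5
i=2 t=7 v=8: → [6,17),[3,14),[0,11); WM=7
i=3 t=9 v=2: → [9,20),[6,17),[3,14),[0,11); WM=9
i=4 t=9 v=5: → [9,20),[6,17),[3,14),[0,11); WM=9
i=5 t=0 v=8: DROP (t<9-3); WM=9
i=6 t=11 v=1: → [9,20),[6,17),[3,14); WM=11; [0,11) fires=27
i=7 t=11 v=3: → [9,20),[6,17),[3,14); WM=11
i=8 t=14 v=2: → [12,23),[9,20),[6,17); WM=14; [3,14) fires=26
i=9 t=22 v=7: → [21,32),[18,29),[15,26),[12,23); WM=22; [6,17) fires=21 [9,20) fires=13
i=10 t=22 v=9: → [21,32),[18,29),[15,26),[12,23); WM=22
i=11 t=25 v=5: → [24,35),[21,32),[18,29),[15,26); WM=25; [12,23) fires=18
i=12 t=27 v=1: → [27,38),[24,35),[21,32),[18,29); WM=27; [15,26) fires=21
i=13 t=28 v=2: → [27,38),[24,35),[21,32),[18,29); WM=28
i=14 t=30 v=3: → [30,41),[27,38),[24,35),[21,32); WM=30; [18,29) fires=24
i=15 t=20 v=2: DROP (t<30-3); WM=30
i=16 t=30 v=3: → [30,41),[27,38),[24,35),[21,32); WM=30
i=17 t=32 v=7: → [30,41),[27,38),[24,35); WM=32; [21,32) fires=30
i=18 t=34 v=9: → [33,44),[30,41),[27,38),[24,35); WM=34
i=19 t=35 v=3: → [33,44),[30,41),[27,38); WM=35; [24,35) fires=30
i=20 t=38 v=8: → [36,47),[33,44),[30,41); WM=38; [27,38) fires=28
i=21 t=39 v=3: → [39,50),[36,47),[33,44),[30,41); WM=39
i=22 t=39 v=5: → [39,50),[36,47),[33,44),[30,41); WM=39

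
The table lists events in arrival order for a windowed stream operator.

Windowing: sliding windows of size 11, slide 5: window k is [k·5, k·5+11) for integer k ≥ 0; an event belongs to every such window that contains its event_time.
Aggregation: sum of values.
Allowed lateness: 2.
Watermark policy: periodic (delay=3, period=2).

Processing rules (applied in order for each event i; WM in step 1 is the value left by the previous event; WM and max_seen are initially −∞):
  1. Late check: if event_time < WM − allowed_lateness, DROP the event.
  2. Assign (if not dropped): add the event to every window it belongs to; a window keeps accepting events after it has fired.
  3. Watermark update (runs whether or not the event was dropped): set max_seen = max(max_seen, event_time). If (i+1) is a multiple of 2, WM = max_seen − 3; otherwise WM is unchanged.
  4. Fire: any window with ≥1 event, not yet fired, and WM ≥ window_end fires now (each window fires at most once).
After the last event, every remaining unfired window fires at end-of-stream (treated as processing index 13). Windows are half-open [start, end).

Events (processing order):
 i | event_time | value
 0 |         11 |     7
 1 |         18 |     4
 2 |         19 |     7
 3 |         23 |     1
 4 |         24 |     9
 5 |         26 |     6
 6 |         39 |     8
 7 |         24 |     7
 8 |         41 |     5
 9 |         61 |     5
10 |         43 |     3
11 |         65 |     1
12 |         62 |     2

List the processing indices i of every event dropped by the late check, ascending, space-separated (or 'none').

i=0 t=11 v=7: → [10,21),[5,16); WM=−∞
i=1 t=18 v=4: → [15,26),[10,21); WM=15
i=2 t=19 v=7: → [15,26),[10,21); WM=15
i=3 t=23 v=1: → [20,31),[15,26); WM=20; [5,16) fires=7
i=4 t=24 v=9: → [20,31),[15,26); WM=20
i=5 t=26 v=6: → [25,36),[20,31); WM=23; [10,21) fires=18
i=6 t=39 v=8: → [35,46),[30,41); WM=23
i=7 t=24 v=7: → [20,31),[15,26); WM=36; [15,26) fires=28 [20,31) fires=23 [25,36) fires=6
i=8 t=41 v=5: → [40,51),[35,46); WM=36
i=9 t=61 v=5: → [60,71),[55,66); WM=58; [30,41) fires=8 [35,46) fires=13 [40,51) fires=5
i=10 t=43 v=3: DROP (t<58-2); WM=58
i=11 t=65 v=1: → [65,76),[60,71),[55,66); WM=62
i=12 t=62 v=2: → [60,71),[55,66); WM=62

10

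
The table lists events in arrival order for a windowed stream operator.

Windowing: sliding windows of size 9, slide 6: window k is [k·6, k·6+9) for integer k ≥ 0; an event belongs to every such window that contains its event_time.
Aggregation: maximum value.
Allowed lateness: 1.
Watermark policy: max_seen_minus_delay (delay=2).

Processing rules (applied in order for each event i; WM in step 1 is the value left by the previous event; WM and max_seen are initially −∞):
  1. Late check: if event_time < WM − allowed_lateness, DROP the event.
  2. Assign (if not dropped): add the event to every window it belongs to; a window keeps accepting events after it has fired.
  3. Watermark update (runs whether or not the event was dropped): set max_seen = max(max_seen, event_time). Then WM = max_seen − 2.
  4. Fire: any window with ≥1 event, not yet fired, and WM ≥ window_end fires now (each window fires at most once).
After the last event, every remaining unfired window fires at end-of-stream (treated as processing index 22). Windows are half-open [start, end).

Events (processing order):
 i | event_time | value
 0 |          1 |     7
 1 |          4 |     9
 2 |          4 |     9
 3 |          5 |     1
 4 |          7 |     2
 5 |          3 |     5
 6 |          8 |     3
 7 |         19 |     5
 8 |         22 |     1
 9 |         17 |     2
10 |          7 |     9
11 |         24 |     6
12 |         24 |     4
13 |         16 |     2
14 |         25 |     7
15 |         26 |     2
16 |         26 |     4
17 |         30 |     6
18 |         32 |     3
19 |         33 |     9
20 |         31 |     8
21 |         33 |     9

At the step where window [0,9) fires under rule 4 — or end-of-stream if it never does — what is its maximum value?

9

i=0 t=1 v=7: → [0,9); WM=-1
i=1 t=4 v=9: → [0,9); WM=2
i=2 t=4 v=9: → [0,9); WM=2
i=3 t=5 v=1: → [0,9); WM=3
i=4 t=7 v=2: → [6,15),[0,9); WM=5
i=5 t=3 v=5: DROP (t<5-1); WM=5
i=6 t=8 v=3: → [6,15),[0,9); WM=6
i=7 t=19 v=5: → [18,27),[12,21); WM=17; [0,9) fires=9 [6,15) fires=3
i=8 t=22 v=1: → [18,27); WM=20
i=9 t=17 v=2: DROP (t<20-1); WM=20
i=10 t=7 v=9: DROP (t<20-1); WM=20
i=11 t=24 v=6: → [24,33),[18,27); WM=22; [12,21) fires=5
i=12 t=24 v=4: → [24,33),[18,27); WM=22
i=13 t=16 v=2: DROP (t<22-1); WM=22
i=14 t=25 v=7: → [24,33),[18,27); WM=23
i=15 t=26 v=2: → [24,33),[18,27); WM=24
i=16 t=26 v=4: → [24,33),[18,27); WM=24
i=17 t=30 v=6: → [30,39),[24,33); WM=28; [18,27) fires=7
i=18 t=32 v=3: → [30,39),[24,33); WM=30
i=19 t=33 v=9: → [30,39); WM=31
i=20 t=31 v=8: → [30,39),[24,33); WM=31
i=21 t=33 v=9: → [30,39); WM=31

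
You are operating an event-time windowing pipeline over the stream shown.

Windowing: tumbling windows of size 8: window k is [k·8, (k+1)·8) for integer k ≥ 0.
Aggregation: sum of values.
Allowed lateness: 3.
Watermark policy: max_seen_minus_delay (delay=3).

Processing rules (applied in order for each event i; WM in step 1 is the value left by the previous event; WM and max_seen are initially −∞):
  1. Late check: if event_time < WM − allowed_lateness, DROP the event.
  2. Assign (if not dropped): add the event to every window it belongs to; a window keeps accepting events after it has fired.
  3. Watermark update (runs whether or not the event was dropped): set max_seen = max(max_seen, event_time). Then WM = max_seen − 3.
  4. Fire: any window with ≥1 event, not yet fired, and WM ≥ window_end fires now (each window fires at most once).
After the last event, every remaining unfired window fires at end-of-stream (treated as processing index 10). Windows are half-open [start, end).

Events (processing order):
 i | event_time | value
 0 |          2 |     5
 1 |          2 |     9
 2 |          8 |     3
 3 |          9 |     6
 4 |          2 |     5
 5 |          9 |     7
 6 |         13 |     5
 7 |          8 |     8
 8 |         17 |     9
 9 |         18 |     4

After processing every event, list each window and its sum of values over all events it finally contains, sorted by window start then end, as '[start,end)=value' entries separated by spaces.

i=0 t=2 v=5: → [0,8); WM=-1
i=1 t=2 v=9: → [0,8); WM=-1
i=2 t=8 v=3: → [8,16); WM=5
i=3 t=9 v=6: → [8,16); WM=6
i=4 t=2 v=5: DROP (t<6-3); WM=6
i=5 t=9 v=7: → [8,16); WM=6
i=6 t=13 v=5: → [8,16); WM=10; [0,8) fires=14
i=7 t=8 v=8: → [8,16); WM=10
i=8 t=17 v=9: → [16,24); WM=14
i=9 t=18 v=4: → [16,24); WM=15

[0,8)=14 [8,16)=29 [16,24)=13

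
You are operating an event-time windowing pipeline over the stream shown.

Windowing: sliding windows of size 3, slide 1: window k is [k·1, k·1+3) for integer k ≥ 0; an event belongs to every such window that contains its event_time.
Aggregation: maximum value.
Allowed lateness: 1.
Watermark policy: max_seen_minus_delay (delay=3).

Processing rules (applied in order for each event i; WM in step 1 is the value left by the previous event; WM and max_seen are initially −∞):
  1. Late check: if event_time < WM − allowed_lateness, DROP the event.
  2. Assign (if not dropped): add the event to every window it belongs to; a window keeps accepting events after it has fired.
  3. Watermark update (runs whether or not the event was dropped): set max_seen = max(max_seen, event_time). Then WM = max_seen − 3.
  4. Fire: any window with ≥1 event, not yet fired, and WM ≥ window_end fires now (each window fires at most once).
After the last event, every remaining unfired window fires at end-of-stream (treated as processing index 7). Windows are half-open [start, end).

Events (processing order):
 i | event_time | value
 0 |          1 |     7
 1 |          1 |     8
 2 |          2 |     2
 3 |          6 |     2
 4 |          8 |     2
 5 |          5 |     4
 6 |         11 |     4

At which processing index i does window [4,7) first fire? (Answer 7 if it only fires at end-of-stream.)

i=0 t=1 v=7: → [1,4),[0,3); WM=-2
i=1 t=1 v=8: → [1,4),[0,3); WM=-2
i=2 t=2 v=2: → [2,5),[1,4),[0,3); WM=-1
i=3 t=6 v=2: → [6,9),[5,8),[4,7); WM=3; [0,3) fires=8
i=4 t=8 v=2: → [8,11),[7,10),[6,9); WM=5; [1,4) fires=8 [2,5) fires=2
i=5 t=5 v=4: → [5,8),[4,7),[3,6); WM=5
i=6 t=11 v=4: → [11,14),[10,13),[9,12); WM=8; [3,6) fires=4 [4,7) fires=4 [5,8) fires=4

6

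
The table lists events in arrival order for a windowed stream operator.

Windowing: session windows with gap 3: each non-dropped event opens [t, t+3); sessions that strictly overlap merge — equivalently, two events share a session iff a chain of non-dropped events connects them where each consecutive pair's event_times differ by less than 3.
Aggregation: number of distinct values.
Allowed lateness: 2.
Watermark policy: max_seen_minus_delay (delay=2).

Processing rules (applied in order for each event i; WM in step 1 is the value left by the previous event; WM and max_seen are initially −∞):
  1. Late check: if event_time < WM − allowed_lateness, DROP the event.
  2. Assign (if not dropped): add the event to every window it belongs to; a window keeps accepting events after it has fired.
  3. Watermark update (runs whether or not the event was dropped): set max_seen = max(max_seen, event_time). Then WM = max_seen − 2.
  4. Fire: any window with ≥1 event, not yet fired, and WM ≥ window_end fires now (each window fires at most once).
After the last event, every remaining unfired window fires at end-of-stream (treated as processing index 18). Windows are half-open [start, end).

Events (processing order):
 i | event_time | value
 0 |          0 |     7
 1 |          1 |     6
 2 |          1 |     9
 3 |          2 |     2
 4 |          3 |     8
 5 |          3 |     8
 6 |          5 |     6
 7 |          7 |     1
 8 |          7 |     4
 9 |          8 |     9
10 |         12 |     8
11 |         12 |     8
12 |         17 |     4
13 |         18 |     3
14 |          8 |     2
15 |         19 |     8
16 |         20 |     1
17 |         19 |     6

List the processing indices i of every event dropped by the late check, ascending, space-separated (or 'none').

i=0 t=0 v=7: → [0,3); WM=-2
i=1 t=1 v=6: → [0,4); WM=-1
i=2 t=1 v=9: → [0,4); WM=-1
i=3 t=2 v=2: → [0,5); WM=0
i=4 t=3 v=8: → [0,6); WM=1
i=5 t=3 v=8: → [0,6); WM=1
i=6 t=5 v=6: → [0,8); WM=3
i=7 t=7 v=1: → [0,10); WM=5
i=8 t=7 v=4: → [0,10); WM=5
i=9 t=8 v=9: → [0,11); WM=6
i=10 t=12 v=8: → [12,15); WM=10
i=11 t=12 v=8: → [12,15); WM=10
i=12 t=17 v=4: → [17,20); WM=15
i=13 t=18 v=3: → [17,21); WM=16
i=14 t=8 v=2: DROP (t<16-2); WM=16
i=15 t=19 v=8: → [17,22); WM=17
i=16 t=20 v=1: → [17,23); WM=18
i=17 t=19 v=6: → [17,23); WM=18

14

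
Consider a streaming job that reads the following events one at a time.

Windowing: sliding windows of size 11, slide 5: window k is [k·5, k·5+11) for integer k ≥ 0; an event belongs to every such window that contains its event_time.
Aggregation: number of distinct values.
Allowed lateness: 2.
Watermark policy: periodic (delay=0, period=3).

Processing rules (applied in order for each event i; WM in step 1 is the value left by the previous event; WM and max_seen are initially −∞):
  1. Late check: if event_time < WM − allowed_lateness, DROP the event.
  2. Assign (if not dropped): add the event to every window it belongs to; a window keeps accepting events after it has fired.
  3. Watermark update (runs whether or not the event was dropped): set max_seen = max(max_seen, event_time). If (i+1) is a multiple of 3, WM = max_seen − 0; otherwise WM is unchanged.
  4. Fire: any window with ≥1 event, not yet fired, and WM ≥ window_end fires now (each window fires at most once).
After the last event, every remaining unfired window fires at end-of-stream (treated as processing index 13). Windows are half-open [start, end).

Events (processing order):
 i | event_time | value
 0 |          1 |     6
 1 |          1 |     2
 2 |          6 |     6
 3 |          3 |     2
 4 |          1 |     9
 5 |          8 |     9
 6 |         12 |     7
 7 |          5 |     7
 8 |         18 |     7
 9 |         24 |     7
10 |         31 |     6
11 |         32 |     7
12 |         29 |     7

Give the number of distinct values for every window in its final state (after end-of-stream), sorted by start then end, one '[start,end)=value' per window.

i=0 t=1 v=6: → [0,11); WM=−∞
i=1 t=1 v=2: → [0,11); WM=−∞
i=2 t=6 v=6: → [5,16),[0,11); WM=6
i=3 t=3 v=2: DROP (t<6-2); WM=6
i=4 t=1 v=9: DROP (t<6-2); WM=6
i=5 t=8 v=9: → [5,16),[0,11); WM=8
i=6 t=12 v=7: → [10,21),[5,16); WM=8
i=7 t=5 v=7: DROP (t<8-2); WM=8
i=8 t=18 v=7: → [15,26),[10,21); WM=18; [0,11) fires=3 [5,16) fires=3
i=9 t=24 v=7: → [20,31),[15,26); WM=18
i=10 t=31 v=6: → [30,41),[25,36); WM=18
i=11 t=32 v=7: → [30,41),[25,36); WM=32; [10,21) fires=1 [15,26) fires=1 [20,31) fires=1
i=12 t=29 v=7: DROP (t<32-2); WM=32

[0,11)=3 [5,16)=3 [10,21)=1 [15,26)=1 [20,31)=1 [25,36)=2 [30,41)=2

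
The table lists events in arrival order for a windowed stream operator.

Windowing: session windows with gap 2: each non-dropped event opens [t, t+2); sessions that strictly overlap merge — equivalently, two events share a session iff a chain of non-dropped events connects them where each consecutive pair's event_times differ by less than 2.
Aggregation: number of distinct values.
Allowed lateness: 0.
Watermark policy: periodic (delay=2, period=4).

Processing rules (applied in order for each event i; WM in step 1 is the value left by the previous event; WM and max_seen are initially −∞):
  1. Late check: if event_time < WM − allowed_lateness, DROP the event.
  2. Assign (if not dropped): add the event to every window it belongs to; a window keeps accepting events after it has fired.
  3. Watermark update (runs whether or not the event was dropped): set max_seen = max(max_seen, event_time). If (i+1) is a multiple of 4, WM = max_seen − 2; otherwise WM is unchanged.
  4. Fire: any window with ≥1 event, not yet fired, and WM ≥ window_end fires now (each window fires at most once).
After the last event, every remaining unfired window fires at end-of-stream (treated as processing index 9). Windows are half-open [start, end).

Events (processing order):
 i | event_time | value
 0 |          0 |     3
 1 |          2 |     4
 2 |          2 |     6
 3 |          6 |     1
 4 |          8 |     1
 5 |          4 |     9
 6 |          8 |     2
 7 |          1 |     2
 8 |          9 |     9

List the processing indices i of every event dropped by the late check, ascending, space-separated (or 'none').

i=0 t=0 v=3: → [0,2); WM=−∞
i=1 t=2 v=4: → [2,4); WM=−∞
i=2 t=2 v=6: → [2,4); WM=−∞
i=3 t=6 v=1: → [6,8); WM=4
i=4 t=8 v=1: → [8,10); WM=4
i=5 t=4 v=9: → [4,6); WM=4
i=6 t=8 v=2: → [8,10); WM=4
i=7 t=1 v=2: DROP (t<4-0); WM=6
i=8 t=9 v=9: → [8,11); WM=6

7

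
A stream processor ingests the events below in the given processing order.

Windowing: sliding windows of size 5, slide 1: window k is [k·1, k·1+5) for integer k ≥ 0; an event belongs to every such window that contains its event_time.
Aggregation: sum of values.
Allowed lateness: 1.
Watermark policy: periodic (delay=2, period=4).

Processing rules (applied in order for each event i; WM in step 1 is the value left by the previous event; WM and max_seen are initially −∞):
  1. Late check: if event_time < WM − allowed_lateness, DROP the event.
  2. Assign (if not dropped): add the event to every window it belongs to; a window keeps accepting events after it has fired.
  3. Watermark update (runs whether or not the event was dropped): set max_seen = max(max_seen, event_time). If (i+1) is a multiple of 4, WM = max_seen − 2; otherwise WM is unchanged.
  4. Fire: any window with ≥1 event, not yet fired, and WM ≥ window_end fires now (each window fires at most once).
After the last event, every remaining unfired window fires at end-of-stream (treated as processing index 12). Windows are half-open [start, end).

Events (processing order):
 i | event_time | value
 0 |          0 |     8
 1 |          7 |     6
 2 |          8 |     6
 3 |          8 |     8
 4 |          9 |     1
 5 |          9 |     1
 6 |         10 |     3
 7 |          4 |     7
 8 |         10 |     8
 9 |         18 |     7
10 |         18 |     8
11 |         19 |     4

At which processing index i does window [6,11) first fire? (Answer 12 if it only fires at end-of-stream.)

i=0 t=0 v=8: → [0,5); WM=−∞
i=1 t=7 v=6: → [7,12),[6,11),[5,10),[4,9),[3,8); WM=−∞
i=2 t=8 v=6: → [8,13),[7,12),[6,11),[5,10),[4,9); WM=−∞
i=3 t=8 v=8: → [8,13),[7,12),[6,11),[5,10),[4,9); WM=6; [0,5) fires=8
i=4 t=9 v=1: → [9,14),[8,13),[7,12),[6,11),[5,10); WM=6
i=5 t=9 v=1: → [9,14),[8,13),[7,12),[6,11),[5,10); WM=6
i=6 t=10 v=3: → [10,15),[9,14),[8,13),[7,12),[6,11); WM=6
i=7 t=4 v=7: DROP (t<6-1); WM=8; [3,8) fires=6
i=8 t=10 v=8: → [10,15),[9,14),[8,13),[7,12),[6,11); WM=8
i=9 t=18 v=7: → [18,23),[17,22),[16,21),[15,20),[14,19); WM=8
i=10 t=18 v=8: → [18,23),[17,22),[16,21),[15,20),[14,19); WM=8
i=11 t=19 v=4: → [19,24),[18,23),[17,22),[16,21),[15,20); WM=17; [4,9) fires=20 [5,10) fires=22 [6,11) fires=33 [7,12) fires=33 [8,13) fires=27 [9,14) fires=13 [10,15) fires=11

11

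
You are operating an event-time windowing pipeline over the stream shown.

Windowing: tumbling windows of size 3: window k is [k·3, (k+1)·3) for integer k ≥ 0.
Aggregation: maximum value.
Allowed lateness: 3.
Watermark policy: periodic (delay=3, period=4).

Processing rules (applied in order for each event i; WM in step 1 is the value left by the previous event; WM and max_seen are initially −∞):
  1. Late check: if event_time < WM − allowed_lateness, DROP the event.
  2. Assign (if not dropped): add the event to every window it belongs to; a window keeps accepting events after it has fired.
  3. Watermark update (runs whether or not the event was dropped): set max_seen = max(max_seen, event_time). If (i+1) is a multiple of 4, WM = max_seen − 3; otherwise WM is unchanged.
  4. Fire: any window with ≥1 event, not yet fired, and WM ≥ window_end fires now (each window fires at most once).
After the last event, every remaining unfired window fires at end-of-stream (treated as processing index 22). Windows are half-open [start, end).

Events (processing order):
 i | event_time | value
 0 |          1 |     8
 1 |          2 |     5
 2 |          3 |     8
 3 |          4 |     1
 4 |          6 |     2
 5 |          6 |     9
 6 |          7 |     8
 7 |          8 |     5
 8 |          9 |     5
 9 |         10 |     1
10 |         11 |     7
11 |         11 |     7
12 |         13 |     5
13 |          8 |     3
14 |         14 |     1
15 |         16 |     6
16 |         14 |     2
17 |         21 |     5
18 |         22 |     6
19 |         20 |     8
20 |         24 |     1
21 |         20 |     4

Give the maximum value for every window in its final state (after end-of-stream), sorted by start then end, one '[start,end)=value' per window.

i=0 t=1 v=8: → [0,3); WM=−∞
i=1 t=2 v=5: → [0,3); WM=−∞
i=2 t=3 v=8: → [3,6); WM=−∞
i=3 t=4 v=1: → [3,6); WM=1
i=4 t=6 v=2: → [6,9); WM=1
i=5 t=6 v=9: → [6,9); WM=1
i=6 t=7 v=8: → [6,9); WM=1
i=7 t=8 v=5: → [6,9); WM=5; [0,3) fires=8
i=8 t=9 v=5: → [9,12); WM=5
i=9 t=10 v=1: → [9,12); WM=5
i=10 t=11 v=7: → [9,12); WM=5
i=11 t=11 v=7: → [9,12); WM=8; [3,6) fires=8
i=12 t=13 v=5: → [12,15); WM=8
i=13 t=8 v=3: → [6,9); WM=8
i=14 t=14 v=1: → [12,15); WM=8
i=15 t=16 v=6: → [15,18); WM=13; [6,9) fires=9 [9,12) fires=7
i=16 t=14 v=2: → [12,15); WM=13
i=17 t=21 v=5: → [21,24); WM=13
i=18 t=22 v=6: → [21,24); WM=13
i=19 t=20 v=8: → [18,21); WM=19; [12,15) fires=5 [15,18) fires=6
i=20 t=24 v=1: → [24,27); WM=19
i=21 t=20 v=4: → [18,21); WM=19

[0,3)=8 [3,6)=8 [6,9)=9 [9,12)=7 [12,15)=5 [15,18)=6 [18,21)=8 [21,24)=6 [24,27)=1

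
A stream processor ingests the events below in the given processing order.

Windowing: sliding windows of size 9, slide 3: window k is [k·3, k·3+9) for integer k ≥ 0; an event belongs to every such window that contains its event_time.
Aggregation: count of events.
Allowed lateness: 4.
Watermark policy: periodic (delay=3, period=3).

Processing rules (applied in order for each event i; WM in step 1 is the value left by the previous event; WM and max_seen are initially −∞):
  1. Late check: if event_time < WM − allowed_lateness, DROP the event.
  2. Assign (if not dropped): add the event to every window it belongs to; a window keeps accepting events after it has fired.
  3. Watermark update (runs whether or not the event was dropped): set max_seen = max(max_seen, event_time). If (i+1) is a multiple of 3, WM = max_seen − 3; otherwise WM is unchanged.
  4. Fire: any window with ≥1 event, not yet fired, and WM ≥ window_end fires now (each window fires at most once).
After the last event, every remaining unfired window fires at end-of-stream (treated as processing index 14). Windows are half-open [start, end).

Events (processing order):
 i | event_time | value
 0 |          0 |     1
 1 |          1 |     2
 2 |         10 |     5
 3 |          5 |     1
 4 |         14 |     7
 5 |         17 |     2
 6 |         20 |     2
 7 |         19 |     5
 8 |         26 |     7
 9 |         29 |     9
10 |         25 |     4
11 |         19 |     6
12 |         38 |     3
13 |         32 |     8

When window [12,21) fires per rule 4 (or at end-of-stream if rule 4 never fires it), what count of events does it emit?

4

i=0 t=0 v=1: → [0,9); WM=−∞
i=1 t=1 v=2: → [0,9); WM=−∞
i=2 t=10 v=5: → [9,18),[6,15),[3,12); WM=7
i=3 t=5 v=1: → [3,12),[0,9); WM=7
i=4 t=14 v=7: → [12,21),[9,18),[6,15); WM=7
i=5 t=17 v=2: → [15,24),[12,21),[9,18); WM=14; [0,9) fires=3 [3,12) fires=2
i=6 t=20 v=2: → [18,27),[15,24),[12,21); WM=14
i=7 t=19 v=5: → [18,27),[15,24),[12,21); WM=14
i=8 t=26 v=7: → [24,33),[21,30),[18,27); WM=23; [6,15) fires=2 [9,18) fires=3 [12,21) fires=4
i=9 t=29 v=9: → [27,36),[24,33),[21,30); WM=23
i=10 t=25 v=4: → [24,33),[21,30),[18,27); WM=23
i=11 t=19 v=6: → [18,27),[15,24),[12,21); WM=26; [15,24) fires=4
i=12 t=38 v=3: → [36,45),[33,42),[30,39); WM=26
i=13 t=32 v=8: → [30,39),[27,36),[24,33); WM=26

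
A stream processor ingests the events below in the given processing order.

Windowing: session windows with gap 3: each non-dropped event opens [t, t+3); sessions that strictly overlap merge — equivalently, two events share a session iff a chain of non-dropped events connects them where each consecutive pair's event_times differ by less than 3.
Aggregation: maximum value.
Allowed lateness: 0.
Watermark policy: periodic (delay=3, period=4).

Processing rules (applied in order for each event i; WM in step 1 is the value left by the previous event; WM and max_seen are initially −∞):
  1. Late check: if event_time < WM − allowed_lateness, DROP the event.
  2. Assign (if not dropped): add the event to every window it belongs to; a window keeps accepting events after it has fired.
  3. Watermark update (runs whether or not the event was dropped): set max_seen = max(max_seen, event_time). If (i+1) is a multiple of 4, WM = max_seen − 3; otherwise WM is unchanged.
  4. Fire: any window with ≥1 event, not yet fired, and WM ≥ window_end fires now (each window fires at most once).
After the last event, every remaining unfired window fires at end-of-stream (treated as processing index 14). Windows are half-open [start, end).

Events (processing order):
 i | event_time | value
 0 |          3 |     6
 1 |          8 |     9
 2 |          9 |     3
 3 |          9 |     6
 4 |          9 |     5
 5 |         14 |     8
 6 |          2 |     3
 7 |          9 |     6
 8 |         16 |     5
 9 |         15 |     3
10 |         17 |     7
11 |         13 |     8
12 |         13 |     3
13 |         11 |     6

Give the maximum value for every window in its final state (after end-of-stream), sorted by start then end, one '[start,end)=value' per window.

i=0 t=3 v=6: → [3,6); WM=−∞
i=1 t=8 v=9: → [8,11); WM=−∞
i=2 t=9 v=3: → [8,12); WM=−∞
i=3 t=9 v=6: → [8,12); WM=6
i=4 t=9 v=5: → [8,12); WM=6
i=5 t=14 v=8: → [14,17); WM=6
i=6 t=2 v=3: DROP (t<6-0); WM=6
i=7 t=9 v=6: → [8,12); WM=11
i=8 t=16 v=5: → [14,19); WM=11
i=9 t=15 v=3: → [14,19); WM=11
i=10 t=17 v=7: → [14,20); WM=11
i=11 t=13 v=8: → [13,20); WM=14
i=12 t=13 v=3: DROP (t<14-0); WM=14
i=13 t=11 v=6: DROP (t<14-0); WM=14

[3,6)=6 [8,12)=9 [13,20)=8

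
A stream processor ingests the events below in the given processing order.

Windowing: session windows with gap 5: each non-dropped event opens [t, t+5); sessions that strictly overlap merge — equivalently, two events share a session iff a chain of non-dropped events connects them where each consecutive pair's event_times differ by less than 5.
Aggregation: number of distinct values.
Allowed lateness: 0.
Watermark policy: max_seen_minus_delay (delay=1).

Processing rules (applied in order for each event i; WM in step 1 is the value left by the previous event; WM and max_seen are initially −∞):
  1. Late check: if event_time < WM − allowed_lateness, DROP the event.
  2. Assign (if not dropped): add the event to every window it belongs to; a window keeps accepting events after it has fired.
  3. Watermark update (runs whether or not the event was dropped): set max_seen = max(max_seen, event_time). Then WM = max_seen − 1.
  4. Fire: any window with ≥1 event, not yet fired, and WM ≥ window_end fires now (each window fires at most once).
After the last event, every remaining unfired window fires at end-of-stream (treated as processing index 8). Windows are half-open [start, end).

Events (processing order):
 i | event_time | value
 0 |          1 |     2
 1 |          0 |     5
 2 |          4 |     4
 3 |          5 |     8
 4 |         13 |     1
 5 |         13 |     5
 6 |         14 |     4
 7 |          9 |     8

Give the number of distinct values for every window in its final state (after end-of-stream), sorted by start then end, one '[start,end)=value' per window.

[0,10)=4 [13,19)=3

i=0 t=1 v=2: → [1,6); WM=0
i=1 t=0 v=5: → [0,6); WM=0
i=2 t=4 v=4: → [0,9); WM=3
i=3 t=5 v=8: → [0,10); WM=4
i=4 t=13 v=1: → [13,18); WM=12
i=5 t=13 v=5: → [13,18); WM=12
i=6 t=14 v=4: → [13,19); WM=13
i=7 t=9 v=8: DROP (t<13-0); WM=13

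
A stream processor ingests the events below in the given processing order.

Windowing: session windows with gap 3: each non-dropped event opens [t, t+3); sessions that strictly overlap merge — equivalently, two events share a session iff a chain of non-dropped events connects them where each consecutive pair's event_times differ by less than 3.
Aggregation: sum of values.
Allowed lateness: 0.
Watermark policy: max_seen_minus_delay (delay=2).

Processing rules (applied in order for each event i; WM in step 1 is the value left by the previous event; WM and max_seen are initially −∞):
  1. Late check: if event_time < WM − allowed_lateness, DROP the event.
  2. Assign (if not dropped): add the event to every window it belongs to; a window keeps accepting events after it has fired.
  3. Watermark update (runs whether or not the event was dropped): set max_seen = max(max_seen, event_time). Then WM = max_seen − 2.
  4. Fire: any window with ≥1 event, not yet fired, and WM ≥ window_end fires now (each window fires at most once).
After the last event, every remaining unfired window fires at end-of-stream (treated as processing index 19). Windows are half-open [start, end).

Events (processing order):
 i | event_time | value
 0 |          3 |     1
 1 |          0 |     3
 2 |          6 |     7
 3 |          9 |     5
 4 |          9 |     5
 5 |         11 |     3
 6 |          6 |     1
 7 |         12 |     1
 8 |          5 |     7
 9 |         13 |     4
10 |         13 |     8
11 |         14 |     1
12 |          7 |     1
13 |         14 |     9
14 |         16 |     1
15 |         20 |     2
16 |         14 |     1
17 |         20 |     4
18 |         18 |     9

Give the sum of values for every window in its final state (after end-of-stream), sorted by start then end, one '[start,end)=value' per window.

[3,6)=1 [6,9)=7 [9,23)=52

i=0 t=3 v=1: → [3,6); WM=1
i=1 t=0 v=3: DROP (t<1-0); WM=1
i=2 t=6 v=7: → [6,9); WM=4
i=3 t=9 v=5: → [9,12); WM=7
i=4 t=9 v=5: → [9,12); WM=7
i=5 t=11 v=3: → [9,14); WM=9
i=6 t=6 v=1: DROP (t<9-0); WM=9
i=7 t=12 v=1: → [9,15); WM=10
i=8 t=5 v=7: DROP (t<10-0); WM=10
i=9 t=13 v=4: → [9,16); WM=11
i=10 t=13 v=8: → [9,16); WM=11
i=11 t=14 v=1: → [9,17); WM=12
i=12 t=7 v=1: DROP (t<12-0); WM=12
i=13 t=14 v=9: → [9,17); WM=12
i=14 t=16 v=1: → [9,19); WM=14
i=15 t=20 v=2: → [20,23); WM=18
i=16 t=14 v=1: DROP (t<18-0); WM=18
i=17 t=20 v=4: → [20,23); WM=18
i=18 t=18 v=9: → [9,23); WM=18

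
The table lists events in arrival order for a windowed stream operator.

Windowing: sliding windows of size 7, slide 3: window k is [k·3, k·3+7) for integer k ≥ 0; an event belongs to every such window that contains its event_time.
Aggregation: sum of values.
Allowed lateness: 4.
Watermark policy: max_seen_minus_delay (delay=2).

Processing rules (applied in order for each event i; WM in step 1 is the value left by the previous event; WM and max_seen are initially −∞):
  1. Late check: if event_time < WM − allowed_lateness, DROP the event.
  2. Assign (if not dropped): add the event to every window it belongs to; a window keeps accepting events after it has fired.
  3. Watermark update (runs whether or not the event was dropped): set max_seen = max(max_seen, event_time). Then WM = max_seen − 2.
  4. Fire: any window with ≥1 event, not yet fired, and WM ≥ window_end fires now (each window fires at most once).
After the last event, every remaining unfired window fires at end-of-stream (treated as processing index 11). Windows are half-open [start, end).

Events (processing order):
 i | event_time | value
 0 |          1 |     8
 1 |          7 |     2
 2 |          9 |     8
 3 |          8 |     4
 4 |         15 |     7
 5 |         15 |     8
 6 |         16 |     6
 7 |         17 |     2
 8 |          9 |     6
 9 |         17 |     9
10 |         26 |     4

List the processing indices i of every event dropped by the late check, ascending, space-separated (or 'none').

i=0 t=1 v=8: → [0,7); WM=-1
i=1 t=7 v=2: → [6,13),[3,10); WM=5
i=2 t=9 v=8: → [9,16),[6,13),[3,10); WM=7; [0,7) fires=8
i=3 t=8 v=4: → [6,13),[3,10); WM=7
i=4 t=15 v=7: → [15,22),[12,19),[9,16); WM=13; [3,10) fires=14 [6,13) fires=14
i=5 t=15 v=8: → [15,22),[12,19),[9,16); WM=13
i=6 t=16 v=6: → [15,22),[12,19); WM=14
i=7 t=17 v=2: → [15,22),[12,19); WM=15
i=8 t=9 v=6: DROP (t<15-4); WM=15
i=9 t=17 v=9: → [15,22),[12,19); WM=15
i=10 t=26 v=4: → [24,31),[21,28); WM=24; [9,16) fires=23 [12,19) fires=32 [15,22) fires=32

8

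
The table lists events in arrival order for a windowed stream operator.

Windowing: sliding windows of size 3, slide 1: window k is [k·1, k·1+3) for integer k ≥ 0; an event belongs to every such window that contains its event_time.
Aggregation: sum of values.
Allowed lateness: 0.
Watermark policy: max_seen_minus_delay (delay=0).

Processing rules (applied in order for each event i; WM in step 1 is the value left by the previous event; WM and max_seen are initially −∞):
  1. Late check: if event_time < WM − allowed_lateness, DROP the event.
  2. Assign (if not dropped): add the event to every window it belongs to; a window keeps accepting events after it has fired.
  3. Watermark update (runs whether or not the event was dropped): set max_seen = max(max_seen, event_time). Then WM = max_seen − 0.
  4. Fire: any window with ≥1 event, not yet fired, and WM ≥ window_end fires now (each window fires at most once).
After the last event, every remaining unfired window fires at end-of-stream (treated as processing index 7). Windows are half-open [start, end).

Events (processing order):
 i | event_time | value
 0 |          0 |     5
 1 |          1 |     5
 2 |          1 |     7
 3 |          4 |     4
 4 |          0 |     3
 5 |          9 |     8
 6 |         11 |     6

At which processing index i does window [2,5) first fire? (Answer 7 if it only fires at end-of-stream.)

5

i=0 t=0 v=5: → [0,3); WM=0
i=1 t=1 v=5: → [1,4),[0,3); WM=1
i=2 t=1 v=7: → [1,4),[0,3); WM=1
i=3 t=4 v=4: → [4,7),[3,6),[2,5); WM=4; [0,3) fires=17 [1,4) fires=12
i=4 t=0 v=3: DROP (t<4-0); WM=4
i=5 t=9 v=8: → [9,12),[8,11),[7,10); WM=9; [2,5) fires=4 [3,6) fires=4 [4,7) fires=4
i=6 t=11 v=6: → [11,14),[10,13),[9,12); WM=11; [7,10) fires=8 [8,11) fires=8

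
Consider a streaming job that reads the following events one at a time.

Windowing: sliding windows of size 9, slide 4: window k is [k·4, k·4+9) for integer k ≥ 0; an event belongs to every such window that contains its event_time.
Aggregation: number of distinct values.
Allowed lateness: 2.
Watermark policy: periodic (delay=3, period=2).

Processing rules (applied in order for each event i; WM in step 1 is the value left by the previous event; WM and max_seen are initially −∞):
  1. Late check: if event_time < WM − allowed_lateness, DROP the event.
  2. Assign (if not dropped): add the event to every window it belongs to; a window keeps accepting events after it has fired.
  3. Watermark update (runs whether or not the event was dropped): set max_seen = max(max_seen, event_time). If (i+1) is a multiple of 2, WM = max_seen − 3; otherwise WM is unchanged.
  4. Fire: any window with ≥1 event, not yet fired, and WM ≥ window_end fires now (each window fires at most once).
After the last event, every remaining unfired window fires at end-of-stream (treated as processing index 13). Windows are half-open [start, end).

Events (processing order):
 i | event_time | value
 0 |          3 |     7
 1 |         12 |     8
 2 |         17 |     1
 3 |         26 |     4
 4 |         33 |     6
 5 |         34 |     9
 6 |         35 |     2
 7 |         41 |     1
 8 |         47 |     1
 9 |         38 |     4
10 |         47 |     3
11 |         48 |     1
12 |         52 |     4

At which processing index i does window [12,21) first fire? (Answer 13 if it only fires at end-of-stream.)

i=0 t=3 v=7: → [0,9); WM=−∞
i=1 t=12 v=8: → [12,21),[8,17),[4,13); WM=9; [0,9) fires=1
i=2 t=17 v=1: → [16,25),[12,21); WM=9
i=3 t=26 v=4: → [24,33),[20,29); WM=23; [4,13) fires=1 [8,17) fires=1 [12,21) fires=2
i=4 t=33 v=6: → [32,41),[28,37); WM=23
i=5 t=34 v=9: → [32,41),[28,37); WM=31; [16,25) fires=1 [20,29) fires=1
i=6 t=35 v=2: → [32,41),[28,37); WM=31
i=7 t=41 v=1: → [40,49),[36,45); WM=38; [24,33) fires=1 [28,37) fires=3
i=8 t=47 v=1: → [44,53),[40,49); WM=38
i=9 t=38 v=4: → [36,45),[32,41); WM=44; [32,41) fires=4
i=10 t=47 v=3: → [44,53),[40,49); WM=44
i=11 t=48 v=1: → [48,57),[44,53),[40,49); WM=45; [36,45) fires=2
i=12 t=52 v=4: → [52,61),[48,57),[44,53); WM=45

3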